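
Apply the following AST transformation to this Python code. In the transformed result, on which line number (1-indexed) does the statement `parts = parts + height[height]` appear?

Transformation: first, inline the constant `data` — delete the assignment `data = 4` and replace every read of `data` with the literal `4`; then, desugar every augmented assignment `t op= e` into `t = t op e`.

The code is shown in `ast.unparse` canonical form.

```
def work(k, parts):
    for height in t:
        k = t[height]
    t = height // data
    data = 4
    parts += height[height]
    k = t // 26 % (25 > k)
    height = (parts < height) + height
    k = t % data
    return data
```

Transformed code:
def work(k, parts):
    for height in t:
        k = t[height]
    t = height // 4
    parts = parts + height[height]
    k = t // 26 % (25 > k)
    height = (parts < height) + height
    k = t % 4
    return 4

5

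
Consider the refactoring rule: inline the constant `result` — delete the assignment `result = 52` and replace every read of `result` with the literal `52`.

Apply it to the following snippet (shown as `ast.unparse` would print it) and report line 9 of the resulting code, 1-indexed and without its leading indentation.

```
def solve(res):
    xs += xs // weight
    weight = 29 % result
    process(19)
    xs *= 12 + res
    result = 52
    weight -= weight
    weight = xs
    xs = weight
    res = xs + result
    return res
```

res = xs + 52

Transformed code:
def solve(res):
    xs += xs // weight
    weight = 29 % 52
    process(19)
    xs *= 12 + res
    weight -= weight
    weight = xs
    xs = weight
    res = xs + 52
    return res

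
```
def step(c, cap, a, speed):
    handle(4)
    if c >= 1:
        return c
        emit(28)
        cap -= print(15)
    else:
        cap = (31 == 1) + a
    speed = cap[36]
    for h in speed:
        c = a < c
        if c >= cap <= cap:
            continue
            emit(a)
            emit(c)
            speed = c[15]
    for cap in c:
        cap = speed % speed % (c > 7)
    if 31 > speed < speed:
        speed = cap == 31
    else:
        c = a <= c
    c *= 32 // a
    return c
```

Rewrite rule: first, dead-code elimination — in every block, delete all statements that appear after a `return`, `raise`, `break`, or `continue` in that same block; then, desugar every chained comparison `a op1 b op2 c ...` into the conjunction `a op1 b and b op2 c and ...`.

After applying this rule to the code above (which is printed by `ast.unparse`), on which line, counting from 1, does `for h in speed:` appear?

Transformed code:
def step(c, cap, a, speed):
    handle(4)
    if c >= 1:
        return c
    else:
        cap = (31 == 1) + a
    speed = cap[36]
    for h in speed:
        c = a < c
        if c >= cap and cap <= cap:
            continue
    for cap in c:
        cap = speed % speed % (c > 7)
    if 31 > speed and speed < speed:
        speed = cap == 31
    else:
        c = a <= c
    c *= 32 // a
    return c

8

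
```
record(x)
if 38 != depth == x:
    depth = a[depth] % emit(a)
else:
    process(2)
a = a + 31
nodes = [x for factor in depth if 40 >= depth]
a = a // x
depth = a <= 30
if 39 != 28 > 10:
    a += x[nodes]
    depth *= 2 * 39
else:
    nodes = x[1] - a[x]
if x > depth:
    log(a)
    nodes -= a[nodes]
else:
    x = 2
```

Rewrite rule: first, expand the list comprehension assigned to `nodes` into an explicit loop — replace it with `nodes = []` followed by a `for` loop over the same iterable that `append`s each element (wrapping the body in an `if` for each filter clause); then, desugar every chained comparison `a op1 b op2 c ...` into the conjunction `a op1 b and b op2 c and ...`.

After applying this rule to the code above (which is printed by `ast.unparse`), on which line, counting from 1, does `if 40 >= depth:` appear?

Transformed code:
record(x)
if 38 != depth and depth == x:
    depth = a[depth] % emit(a)
else:
    process(2)
a = a + 31
nodes = []
for factor in depth:
    if 40 >= depth:
        nodes.append(x)
a = a // x
depth = a <= 30
if 39 != 28 and 28 > 10:
    a += x[nodes]
    depth *= 2 * 39
else:
    nodes = x[1] - a[x]
if x > depth:
    log(a)
    nodes -= a[nodes]
else:
    x = 2

9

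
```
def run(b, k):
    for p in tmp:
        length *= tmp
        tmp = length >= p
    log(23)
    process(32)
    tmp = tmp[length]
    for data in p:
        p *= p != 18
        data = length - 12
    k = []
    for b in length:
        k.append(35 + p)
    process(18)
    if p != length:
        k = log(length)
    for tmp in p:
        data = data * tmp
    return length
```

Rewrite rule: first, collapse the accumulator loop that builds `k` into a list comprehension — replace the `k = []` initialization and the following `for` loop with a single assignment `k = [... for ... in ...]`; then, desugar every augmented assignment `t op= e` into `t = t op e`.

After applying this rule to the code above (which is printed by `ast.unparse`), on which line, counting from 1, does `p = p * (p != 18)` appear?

9

Transformed code:
def run(b, k):
    for p in tmp:
        length = length * tmp
        tmp = length >= p
    log(23)
    process(32)
    tmp = tmp[length]
    for data in p:
        p = p * (p != 18)
        data = length - 12
    k = [35 + p for b in length]
    process(18)
    if p != length:
        k = log(length)
    for tmp in p:
        data = data * tmp
    return length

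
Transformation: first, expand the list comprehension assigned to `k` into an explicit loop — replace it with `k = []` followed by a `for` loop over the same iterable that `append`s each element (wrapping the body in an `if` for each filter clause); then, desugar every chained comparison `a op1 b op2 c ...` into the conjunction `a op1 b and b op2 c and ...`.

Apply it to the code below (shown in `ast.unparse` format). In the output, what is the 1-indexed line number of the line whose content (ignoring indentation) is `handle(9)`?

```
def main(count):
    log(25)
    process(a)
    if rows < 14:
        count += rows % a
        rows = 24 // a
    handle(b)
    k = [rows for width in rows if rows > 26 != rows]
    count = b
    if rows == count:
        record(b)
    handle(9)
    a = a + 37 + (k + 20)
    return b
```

Transformed code:
def main(count):
    log(25)
    process(a)
    if rows < 14:
        count += rows % a
        rows = 24 // a
    handle(b)
    k = []
    for width in rows:
        if rows > 26 and 26 != rows:
            k.append(rows)
    count = b
    if rows == count:
        record(b)
    handle(9)
    a = a + 37 + (k + 20)
    return b

15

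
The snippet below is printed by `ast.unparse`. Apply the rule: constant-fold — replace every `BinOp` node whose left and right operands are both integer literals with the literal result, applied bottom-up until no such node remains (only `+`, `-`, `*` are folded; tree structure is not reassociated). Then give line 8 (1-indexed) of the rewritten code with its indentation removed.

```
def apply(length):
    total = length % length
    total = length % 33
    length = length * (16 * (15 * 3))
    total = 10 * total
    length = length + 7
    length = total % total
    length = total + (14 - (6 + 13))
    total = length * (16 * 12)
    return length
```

Transformed code:
def apply(length):
    total = length % length
    total = length % 33
    length = length * 720
    total = 10 * total
    length = length + 7
    length = total % total
    length = total + -5
    total = length * 192
    return length

length = total + -5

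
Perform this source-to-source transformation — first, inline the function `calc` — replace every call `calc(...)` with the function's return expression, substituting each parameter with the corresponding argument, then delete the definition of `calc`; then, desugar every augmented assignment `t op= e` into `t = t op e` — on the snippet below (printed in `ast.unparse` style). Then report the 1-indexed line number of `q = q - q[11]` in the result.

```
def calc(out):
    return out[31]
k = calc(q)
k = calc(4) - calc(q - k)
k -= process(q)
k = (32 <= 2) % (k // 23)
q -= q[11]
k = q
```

5

Transformed code:
k = q[31]
k = 4[31] - (q - k)[31]
k = k - process(q)
k = (32 <= 2) % (k // 23)
q = q - q[11]
k = q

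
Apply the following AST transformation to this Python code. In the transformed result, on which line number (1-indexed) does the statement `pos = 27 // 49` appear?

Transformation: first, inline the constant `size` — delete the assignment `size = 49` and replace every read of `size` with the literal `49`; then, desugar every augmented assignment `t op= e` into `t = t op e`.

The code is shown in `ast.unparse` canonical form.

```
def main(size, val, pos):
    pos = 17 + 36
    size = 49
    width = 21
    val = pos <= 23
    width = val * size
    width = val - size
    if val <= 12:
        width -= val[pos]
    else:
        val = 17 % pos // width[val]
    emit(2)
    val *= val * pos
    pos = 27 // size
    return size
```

13

Transformed code:
def main(size, val, pos):
    pos = 17 + 36
    width = 21
    val = pos <= 23
    width = val * 49
    width = val - 49
    if val <= 12:
        width = width - val[pos]
    else:
        val = 17 % pos // width[val]
    emit(2)
    val = val * (val * pos)
    pos = 27 // 49
    return 49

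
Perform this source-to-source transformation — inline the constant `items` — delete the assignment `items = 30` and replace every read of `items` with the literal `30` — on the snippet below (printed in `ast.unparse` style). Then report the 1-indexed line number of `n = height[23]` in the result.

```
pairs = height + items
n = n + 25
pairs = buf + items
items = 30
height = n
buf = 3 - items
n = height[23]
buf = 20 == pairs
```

Transformed code:
pairs = height + 30
n = n + 25
pairs = buf + 30
height = n
buf = 3 - 30
n = height[23]
buf = 20 == pairs

6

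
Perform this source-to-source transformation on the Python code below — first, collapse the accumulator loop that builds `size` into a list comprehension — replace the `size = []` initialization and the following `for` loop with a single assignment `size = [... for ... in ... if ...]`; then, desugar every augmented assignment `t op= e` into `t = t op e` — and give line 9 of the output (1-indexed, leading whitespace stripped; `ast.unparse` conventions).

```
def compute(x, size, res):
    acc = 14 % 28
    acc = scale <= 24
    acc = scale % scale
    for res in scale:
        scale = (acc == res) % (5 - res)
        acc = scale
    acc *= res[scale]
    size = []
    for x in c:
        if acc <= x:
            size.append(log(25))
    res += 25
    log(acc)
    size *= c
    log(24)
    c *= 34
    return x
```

Transformed code:
def compute(x, size, res):
    acc = 14 % 28
    acc = scale <= 24
    acc = scale % scale
    for res in scale:
        scale = (acc == res) % (5 - res)
        acc = scale
    acc = acc * res[scale]
    size = [log(25) for x in c if acc <= x]
    res = res + 25
    log(acc)
    size = size * c
    log(24)
    c = c * 34
    return x

size = [log(25) for x in c if acc <= x]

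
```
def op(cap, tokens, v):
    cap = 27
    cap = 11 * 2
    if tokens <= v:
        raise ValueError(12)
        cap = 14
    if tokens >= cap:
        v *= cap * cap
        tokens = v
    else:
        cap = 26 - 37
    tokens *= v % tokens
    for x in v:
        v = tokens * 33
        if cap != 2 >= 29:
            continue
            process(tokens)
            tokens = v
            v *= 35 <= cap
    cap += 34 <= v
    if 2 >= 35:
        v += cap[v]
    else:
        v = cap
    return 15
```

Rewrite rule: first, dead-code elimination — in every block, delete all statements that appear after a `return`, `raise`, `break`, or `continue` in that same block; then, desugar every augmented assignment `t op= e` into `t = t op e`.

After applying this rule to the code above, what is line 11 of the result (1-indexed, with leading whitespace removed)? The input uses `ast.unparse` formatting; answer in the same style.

tokens = tokens * (v % tokens)

Transformed code:
def op(cap, tokens, v):
    cap = 27
    cap = 11 * 2
    if tokens <= v:
        raise ValueError(12)
    if tokens >= cap:
        v = v * (cap * cap)
        tokens = v
    else:
        cap = 26 - 37
    tokens = tokens * (v % tokens)
    for x in v:
        v = tokens * 33
        if cap != 2 >= 29:
            continue
    cap = cap + (34 <= v)
    if 2 >= 35:
        v = v + cap[v]
    else:
        v = cap
    return 15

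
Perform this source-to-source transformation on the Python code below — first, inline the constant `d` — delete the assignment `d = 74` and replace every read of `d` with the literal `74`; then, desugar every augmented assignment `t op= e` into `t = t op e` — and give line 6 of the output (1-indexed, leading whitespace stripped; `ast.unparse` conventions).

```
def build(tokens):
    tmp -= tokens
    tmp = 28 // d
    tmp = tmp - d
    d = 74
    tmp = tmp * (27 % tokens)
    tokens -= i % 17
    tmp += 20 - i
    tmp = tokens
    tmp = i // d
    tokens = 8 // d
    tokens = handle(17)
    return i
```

Transformed code:
def build(tokens):
    tmp = tmp - tokens
    tmp = 28 // 74
    tmp = tmp - 74
    tmp = tmp * (27 % tokens)
    tokens = tokens - i % 17
    tmp = tmp + (20 - i)
    tmp = tokens
    tmp = i // 74
    tokens = 8 // 74
    tokens = handle(17)
    return i

tokens = tokens - i % 17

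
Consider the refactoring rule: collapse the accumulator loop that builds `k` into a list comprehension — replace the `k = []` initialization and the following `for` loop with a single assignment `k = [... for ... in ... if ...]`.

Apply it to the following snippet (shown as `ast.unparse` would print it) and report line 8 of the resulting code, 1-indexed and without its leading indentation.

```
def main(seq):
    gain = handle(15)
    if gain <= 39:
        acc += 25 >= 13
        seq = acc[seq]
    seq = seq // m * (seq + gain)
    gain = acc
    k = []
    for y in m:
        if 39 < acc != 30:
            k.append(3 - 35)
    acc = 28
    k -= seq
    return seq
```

Transformed code:
def main(seq):
    gain = handle(15)
    if gain <= 39:
        acc += 25 >= 13
        seq = acc[seq]
    seq = seq // m * (seq + gain)
    gain = acc
    k = [3 - 35 for y in m if 39 < acc != 30]
    acc = 28
    k -= seq
    return seq

k = [3 - 35 for y in m if 39 < acc != 30]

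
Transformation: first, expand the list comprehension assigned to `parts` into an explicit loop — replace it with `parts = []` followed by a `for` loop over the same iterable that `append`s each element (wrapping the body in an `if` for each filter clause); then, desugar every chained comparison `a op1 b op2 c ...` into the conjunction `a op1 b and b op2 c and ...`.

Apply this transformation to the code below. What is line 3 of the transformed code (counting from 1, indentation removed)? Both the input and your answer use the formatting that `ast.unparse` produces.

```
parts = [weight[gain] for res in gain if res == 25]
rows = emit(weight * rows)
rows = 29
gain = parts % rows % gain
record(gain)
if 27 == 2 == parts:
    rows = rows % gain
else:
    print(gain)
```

Transformed code:
parts = []
for res in gain:
    if res == 25:
        parts.append(weight[gain])
rows = emit(weight * rows)
rows = 29
gain = parts % rows % gain
record(gain)
if 27 == 2 and 2 == parts:
    rows = rows % gain
else:
    print(gain)

if res == 25:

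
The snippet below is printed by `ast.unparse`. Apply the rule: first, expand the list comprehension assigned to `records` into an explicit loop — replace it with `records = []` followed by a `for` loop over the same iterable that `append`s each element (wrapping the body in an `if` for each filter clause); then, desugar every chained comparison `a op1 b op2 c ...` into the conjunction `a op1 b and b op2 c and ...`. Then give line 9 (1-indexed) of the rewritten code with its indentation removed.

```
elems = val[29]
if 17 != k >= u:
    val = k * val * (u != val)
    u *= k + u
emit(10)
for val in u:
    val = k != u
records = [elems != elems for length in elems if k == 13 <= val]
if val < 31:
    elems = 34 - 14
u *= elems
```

for length in elems:

Transformed code:
elems = val[29]
if 17 != k and k >= u:
    val = k * val * (u != val)
    u *= k + u
emit(10)
for val in u:
    val = k != u
records = []
for length in elems:
    if k == 13 and 13 <= val:
        records.append(elems != elems)
if val < 31:
    elems = 34 - 14
u *= elems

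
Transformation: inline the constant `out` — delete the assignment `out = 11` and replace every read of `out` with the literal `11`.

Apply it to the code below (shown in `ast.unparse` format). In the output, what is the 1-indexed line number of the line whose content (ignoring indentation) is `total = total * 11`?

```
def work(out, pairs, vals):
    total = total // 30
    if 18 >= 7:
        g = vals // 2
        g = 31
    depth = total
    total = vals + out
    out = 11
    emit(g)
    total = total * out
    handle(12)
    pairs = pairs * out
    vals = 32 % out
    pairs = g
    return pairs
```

Transformed code:
def work(out, pairs, vals):
    total = total // 30
    if 18 >= 7:
        g = vals // 2
        g = 31
    depth = total
    total = vals + 11
    emit(g)
    total = total * 11
    handle(12)
    pairs = pairs * 11
    vals = 32 % 11
    pairs = g
    return pairs

9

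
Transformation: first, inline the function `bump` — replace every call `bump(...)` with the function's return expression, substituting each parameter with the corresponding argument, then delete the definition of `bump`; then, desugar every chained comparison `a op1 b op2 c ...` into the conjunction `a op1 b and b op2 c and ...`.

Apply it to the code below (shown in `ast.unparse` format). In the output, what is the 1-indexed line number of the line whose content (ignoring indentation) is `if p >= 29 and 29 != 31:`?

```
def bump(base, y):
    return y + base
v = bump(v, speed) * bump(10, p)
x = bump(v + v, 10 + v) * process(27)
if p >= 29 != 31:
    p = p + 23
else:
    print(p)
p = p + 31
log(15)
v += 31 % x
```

3

Transformed code:
v = (speed + v) * (p + 10)
x = (10 + v + (v + v)) * process(27)
if p >= 29 and 29 != 31:
    p = p + 23
else:
    print(p)
p = p + 31
log(15)
v += 31 % x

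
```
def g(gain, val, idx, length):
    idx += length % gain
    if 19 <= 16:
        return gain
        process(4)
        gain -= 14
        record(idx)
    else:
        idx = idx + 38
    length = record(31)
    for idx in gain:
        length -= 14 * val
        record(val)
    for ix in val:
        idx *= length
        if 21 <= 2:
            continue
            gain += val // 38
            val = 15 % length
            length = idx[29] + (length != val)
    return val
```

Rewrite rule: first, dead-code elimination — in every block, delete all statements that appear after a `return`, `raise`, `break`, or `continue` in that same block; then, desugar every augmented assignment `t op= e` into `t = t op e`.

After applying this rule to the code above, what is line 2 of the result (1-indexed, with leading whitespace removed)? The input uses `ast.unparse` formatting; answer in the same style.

Transformed code:
def g(gain, val, idx, length):
    idx = idx + length % gain
    if 19 <= 16:
        return gain
    else:
        idx = idx + 38
    length = record(31)
    for idx in gain:
        length = length - 14 * val
        record(val)
    for ix in val:
        idx = idx * length
        if 21 <= 2:
            continue
    return val

idx = idx + length % gain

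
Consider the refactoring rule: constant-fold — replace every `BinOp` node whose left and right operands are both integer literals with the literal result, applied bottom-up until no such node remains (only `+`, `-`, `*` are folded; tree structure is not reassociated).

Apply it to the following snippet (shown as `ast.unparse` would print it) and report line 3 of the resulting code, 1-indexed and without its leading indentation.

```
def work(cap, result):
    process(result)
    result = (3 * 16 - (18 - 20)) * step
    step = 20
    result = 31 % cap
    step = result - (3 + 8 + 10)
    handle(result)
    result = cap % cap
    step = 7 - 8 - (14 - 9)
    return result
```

Transformed code:
def work(cap, result):
    process(result)
    result = 50 * step
    step = 20
    result = 31 % cap
    step = result - 21
    handle(result)
    result = cap % cap
    step = -6
    return result

result = 50 * step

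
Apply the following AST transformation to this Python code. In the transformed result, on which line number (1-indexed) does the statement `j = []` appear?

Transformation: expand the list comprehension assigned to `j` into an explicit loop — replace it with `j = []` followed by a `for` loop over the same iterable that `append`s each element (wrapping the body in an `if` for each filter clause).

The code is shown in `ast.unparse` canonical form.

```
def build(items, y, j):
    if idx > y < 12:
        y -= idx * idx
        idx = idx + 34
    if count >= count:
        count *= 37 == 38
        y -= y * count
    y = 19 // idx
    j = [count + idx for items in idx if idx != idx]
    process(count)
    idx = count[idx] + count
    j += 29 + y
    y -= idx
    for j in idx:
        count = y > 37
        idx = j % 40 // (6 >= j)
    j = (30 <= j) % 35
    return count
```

9

Transformed code:
def build(items, y, j):
    if idx > y < 12:
        y -= idx * idx
        idx = idx + 34
    if count >= count:
        count *= 37 == 38
        y -= y * count
    y = 19 // idx
    j = []
    for items in idx:
        if idx != idx:
            j.append(count + idx)
    process(count)
    idx = count[idx] + count
    j += 29 + y
    y -= idx
    for j in idx:
        count = y > 37
        idx = j % 40 // (6 >= j)
    j = (30 <= j) % 35
    return count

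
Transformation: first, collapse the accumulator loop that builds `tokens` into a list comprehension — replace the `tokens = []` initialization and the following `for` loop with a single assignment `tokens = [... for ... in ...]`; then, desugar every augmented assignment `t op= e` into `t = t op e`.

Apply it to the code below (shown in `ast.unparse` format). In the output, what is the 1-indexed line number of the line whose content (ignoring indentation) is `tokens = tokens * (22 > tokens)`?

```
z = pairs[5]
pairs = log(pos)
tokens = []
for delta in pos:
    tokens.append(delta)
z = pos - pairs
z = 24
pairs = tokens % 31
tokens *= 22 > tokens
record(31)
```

Transformed code:
z = pairs[5]
pairs = log(pos)
tokens = [delta for delta in pos]
z = pos - pairs
z = 24
pairs = tokens % 31
tokens = tokens * (22 > tokens)
record(31)

7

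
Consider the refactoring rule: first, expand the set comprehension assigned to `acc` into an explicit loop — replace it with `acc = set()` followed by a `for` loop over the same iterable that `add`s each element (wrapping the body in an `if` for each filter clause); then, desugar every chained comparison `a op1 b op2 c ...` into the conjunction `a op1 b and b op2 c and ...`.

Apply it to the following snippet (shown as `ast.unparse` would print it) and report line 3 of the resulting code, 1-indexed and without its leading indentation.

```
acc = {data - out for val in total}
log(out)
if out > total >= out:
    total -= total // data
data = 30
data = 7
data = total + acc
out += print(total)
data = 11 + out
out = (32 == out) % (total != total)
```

acc.add(data - out)

Transformed code:
acc = set()
for val in total:
    acc.add(data - out)
log(out)
if out > total and total >= out:
    total -= total // data
data = 30
data = 7
data = total + acc
out += print(total)
data = 11 + out
out = (32 == out) % (total != total)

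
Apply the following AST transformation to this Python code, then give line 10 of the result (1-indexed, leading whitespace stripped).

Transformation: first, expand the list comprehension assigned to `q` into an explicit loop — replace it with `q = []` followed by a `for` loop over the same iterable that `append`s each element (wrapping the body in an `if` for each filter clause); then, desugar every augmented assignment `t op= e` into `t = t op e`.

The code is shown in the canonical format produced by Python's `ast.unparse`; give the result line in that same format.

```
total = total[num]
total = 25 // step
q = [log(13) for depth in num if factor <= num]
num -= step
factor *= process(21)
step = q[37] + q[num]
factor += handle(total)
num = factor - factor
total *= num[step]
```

Transformed code:
total = total[num]
total = 25 // step
q = []
for depth in num:
    if factor <= num:
        q.append(log(13))
num = num - step
factor = factor * process(21)
step = q[37] + q[num]
factor = factor + handle(total)
num = factor - factor
total = total * num[step]

factor = factor + handle(total)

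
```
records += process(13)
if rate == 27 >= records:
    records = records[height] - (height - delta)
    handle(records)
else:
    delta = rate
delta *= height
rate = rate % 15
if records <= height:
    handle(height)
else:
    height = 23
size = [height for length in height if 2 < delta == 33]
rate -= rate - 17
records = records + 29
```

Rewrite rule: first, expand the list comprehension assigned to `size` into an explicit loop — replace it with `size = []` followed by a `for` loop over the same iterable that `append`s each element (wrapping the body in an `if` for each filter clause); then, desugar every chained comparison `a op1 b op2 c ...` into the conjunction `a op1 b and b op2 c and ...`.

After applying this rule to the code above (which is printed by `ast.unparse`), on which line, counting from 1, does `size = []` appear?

Transformed code:
records += process(13)
if rate == 27 and 27 >= records:
    records = records[height] - (height - delta)
    handle(records)
else:
    delta = rate
delta *= height
rate = rate % 15
if records <= height:
    handle(height)
else:
    height = 23
size = []
for length in height:
    if 2 < delta and delta == 33:
        size.append(height)
rate -= rate - 17
records = records + 29

13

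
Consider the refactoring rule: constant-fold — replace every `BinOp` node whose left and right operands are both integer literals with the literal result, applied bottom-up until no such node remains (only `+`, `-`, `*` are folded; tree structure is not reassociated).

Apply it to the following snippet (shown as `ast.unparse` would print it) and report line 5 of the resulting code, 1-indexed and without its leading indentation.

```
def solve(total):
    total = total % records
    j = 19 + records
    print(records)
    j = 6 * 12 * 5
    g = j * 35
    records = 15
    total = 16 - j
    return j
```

j = 360

Transformed code:
def solve(total):
    total = total % records
    j = 19 + records
    print(records)
    j = 360
    g = j * 35
    records = 15
    total = 16 - j
    return j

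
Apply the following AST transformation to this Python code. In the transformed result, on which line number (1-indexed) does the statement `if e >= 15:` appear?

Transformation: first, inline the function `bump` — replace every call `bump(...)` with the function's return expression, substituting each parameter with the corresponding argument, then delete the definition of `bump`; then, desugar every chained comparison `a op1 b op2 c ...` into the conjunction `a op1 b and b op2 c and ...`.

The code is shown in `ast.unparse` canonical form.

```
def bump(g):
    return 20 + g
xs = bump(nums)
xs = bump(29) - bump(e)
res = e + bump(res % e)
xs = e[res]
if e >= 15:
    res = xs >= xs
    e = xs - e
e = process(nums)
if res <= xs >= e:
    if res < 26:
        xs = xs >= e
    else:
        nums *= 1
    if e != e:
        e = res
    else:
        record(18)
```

5

Transformed code:
xs = 20 + nums
xs = 20 + 29 - (20 + e)
res = e + (20 + res % e)
xs = e[res]
if e >= 15:
    res = xs >= xs
    e = xs - e
e = process(nums)
if res <= xs and xs >= e:
    if res < 26:
        xs = xs >= e
    else:
        nums *= 1
    if e != e:
        e = res
    else:
        record(18)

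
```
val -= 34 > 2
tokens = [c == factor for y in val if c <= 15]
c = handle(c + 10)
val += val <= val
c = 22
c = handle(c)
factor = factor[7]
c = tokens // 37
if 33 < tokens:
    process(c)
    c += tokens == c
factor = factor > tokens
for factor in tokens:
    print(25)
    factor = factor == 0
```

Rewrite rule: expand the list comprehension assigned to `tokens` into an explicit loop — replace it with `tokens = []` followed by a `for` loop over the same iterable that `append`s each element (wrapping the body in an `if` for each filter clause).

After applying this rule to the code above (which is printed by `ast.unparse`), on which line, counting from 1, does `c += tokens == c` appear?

Transformed code:
val -= 34 > 2
tokens = []
for y in val:
    if c <= 15:
        tokens.append(c == factor)
c = handle(c + 10)
val += val <= val
c = 22
c = handle(c)
factor = factor[7]
c = tokens // 37
if 33 < tokens:
    process(c)
    c += tokens == c
factor = factor > tokens
for factor in tokens:
    print(25)
    factor = factor == 0

14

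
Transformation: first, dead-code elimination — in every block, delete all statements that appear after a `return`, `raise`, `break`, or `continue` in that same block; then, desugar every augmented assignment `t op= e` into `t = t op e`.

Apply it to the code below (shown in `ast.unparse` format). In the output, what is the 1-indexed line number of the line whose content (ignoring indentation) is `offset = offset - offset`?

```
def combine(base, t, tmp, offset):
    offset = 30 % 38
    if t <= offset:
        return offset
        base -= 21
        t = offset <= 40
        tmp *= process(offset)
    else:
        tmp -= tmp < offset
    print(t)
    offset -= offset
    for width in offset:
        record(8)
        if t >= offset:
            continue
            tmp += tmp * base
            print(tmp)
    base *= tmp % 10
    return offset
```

Transformed code:
def combine(base, t, tmp, offset):
    offset = 30 % 38
    if t <= offset:
        return offset
    else:
        tmp = tmp - (tmp < offset)
    print(t)
    offset = offset - offset
    for width in offset:
        record(8)
        if t >= offset:
            continue
    base = base * (tmp % 10)
    return offset

8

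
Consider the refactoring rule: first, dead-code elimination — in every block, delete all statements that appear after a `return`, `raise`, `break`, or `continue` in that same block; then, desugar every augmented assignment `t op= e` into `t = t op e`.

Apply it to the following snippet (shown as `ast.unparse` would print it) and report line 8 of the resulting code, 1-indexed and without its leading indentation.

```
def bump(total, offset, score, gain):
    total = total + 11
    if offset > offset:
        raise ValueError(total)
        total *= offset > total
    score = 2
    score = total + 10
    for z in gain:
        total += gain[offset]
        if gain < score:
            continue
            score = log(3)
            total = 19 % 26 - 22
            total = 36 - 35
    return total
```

total = total + gain[offset]

Transformed code:
def bump(total, offset, score, gain):
    total = total + 11
    if offset > offset:
        raise ValueError(total)
    score = 2
    score = total + 10
    for z in gain:
        total = total + gain[offset]
        if gain < score:
            continue
    return total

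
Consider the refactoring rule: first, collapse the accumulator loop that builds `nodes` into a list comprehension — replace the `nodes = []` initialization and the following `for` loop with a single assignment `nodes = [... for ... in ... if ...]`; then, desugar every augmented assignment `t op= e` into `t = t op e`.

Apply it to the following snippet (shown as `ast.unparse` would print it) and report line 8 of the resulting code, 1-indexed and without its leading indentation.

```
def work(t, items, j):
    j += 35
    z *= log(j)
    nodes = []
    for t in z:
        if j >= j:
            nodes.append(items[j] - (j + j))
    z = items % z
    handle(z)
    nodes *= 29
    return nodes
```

return nodes

Transformed code:
def work(t, items, j):
    j = j + 35
    z = z * log(j)
    nodes = [items[j] - (j + j) for t in z if j >= j]
    z = items % z
    handle(z)
    nodes = nodes * 29
    return nodes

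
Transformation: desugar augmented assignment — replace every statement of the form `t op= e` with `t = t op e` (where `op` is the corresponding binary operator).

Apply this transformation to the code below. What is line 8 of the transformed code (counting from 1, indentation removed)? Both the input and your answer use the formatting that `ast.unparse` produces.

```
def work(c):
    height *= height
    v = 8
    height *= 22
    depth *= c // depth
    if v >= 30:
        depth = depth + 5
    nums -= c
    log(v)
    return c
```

nums = nums - c

Transformed code:
def work(c):
    height = height * height
    v = 8
    height = height * 22
    depth = depth * (c // depth)
    if v >= 30:
        depth = depth + 5
    nums = nums - c
    log(v)
    return c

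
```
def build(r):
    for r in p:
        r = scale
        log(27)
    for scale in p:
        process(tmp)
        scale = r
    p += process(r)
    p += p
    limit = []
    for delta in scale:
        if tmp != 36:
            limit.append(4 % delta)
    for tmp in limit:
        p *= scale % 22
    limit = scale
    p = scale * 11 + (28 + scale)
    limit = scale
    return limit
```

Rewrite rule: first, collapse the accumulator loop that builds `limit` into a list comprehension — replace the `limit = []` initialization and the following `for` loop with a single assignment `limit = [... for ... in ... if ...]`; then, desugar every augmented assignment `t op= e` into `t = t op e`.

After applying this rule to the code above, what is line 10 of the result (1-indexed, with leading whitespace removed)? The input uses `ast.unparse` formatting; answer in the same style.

Transformed code:
def build(r):
    for r in p:
        r = scale
        log(27)
    for scale in p:
        process(tmp)
        scale = r
    p = p + process(r)
    p = p + p
    limit = [4 % delta for delta in scale if tmp != 36]
    for tmp in limit:
        p = p * (scale % 22)
    limit = scale
    p = scale * 11 + (28 + scale)
    limit = scale
    return limit

limit = [4 % delta for delta in scale if tmp != 36]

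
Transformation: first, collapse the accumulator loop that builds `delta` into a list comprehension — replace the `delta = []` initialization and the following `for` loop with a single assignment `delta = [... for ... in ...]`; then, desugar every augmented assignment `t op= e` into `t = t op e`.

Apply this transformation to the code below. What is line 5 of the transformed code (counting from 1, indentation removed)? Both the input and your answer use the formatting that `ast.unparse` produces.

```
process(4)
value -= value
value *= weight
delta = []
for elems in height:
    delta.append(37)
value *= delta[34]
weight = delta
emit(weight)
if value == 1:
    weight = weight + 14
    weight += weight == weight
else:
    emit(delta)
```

Transformed code:
process(4)
value = value - value
value = value * weight
delta = [37 for elems in height]
value = value * delta[34]
weight = delta
emit(weight)
if value == 1:
    weight = weight + 14
    weight = weight + (weight == weight)
else:
    emit(delta)

value = value * delta[34]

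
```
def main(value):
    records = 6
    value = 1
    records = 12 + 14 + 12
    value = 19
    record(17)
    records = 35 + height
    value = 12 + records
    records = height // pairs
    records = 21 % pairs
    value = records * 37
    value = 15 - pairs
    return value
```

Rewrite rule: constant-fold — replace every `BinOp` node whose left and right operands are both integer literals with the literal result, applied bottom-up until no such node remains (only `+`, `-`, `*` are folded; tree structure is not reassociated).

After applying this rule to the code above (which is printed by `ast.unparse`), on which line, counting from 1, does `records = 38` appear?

Transformed code:
def main(value):
    records = 6
    value = 1
    records = 38
    value = 19
    record(17)
    records = 35 + height
    value = 12 + records
    records = height // pairs
    records = 21 % pairs
    value = records * 37
    value = 15 - pairs
    return value

4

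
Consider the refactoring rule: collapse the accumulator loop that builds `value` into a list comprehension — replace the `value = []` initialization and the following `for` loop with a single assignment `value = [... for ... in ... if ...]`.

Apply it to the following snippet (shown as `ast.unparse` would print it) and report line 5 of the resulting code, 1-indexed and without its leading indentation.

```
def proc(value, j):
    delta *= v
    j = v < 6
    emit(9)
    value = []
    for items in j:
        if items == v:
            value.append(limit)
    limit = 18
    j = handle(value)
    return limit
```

Transformed code:
def proc(value, j):
    delta *= v
    j = v < 6
    emit(9)
    value = [limit for items in j if items == v]
    limit = 18
    j = handle(value)
    return limit

value = [limit for items in j if items == v]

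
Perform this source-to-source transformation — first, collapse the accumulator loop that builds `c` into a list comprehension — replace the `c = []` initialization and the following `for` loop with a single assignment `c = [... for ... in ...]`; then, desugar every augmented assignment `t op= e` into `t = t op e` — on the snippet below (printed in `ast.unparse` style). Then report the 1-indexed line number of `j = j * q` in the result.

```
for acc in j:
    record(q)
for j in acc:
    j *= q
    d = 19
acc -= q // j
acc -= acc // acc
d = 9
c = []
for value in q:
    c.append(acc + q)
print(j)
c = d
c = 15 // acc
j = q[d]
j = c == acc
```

4

Transformed code:
for acc in j:
    record(q)
for j in acc:
    j = j * q
    d = 19
acc = acc - q // j
acc = acc - acc // acc
d = 9
c = [acc + q for value in q]
print(j)
c = d
c = 15 // acc
j = q[d]
j = c == acc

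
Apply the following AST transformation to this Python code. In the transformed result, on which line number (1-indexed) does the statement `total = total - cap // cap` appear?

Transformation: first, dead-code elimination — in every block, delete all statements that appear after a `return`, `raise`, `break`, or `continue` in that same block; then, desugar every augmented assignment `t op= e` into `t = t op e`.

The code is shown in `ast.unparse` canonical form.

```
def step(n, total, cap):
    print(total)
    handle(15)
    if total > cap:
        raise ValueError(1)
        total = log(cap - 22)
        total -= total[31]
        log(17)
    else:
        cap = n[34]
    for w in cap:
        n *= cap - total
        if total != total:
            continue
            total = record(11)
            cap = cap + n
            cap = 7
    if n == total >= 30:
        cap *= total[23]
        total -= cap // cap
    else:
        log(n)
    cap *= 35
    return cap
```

14

Transformed code:
def step(n, total, cap):
    print(total)
    handle(15)
    if total > cap:
        raise ValueError(1)
    else:
        cap = n[34]
    for w in cap:
        n = n * (cap - total)
        if total != total:
            continue
    if n == total >= 30:
        cap = cap * total[23]
        total = total - cap // cap
    else:
        log(n)
    cap = cap * 35
    return cap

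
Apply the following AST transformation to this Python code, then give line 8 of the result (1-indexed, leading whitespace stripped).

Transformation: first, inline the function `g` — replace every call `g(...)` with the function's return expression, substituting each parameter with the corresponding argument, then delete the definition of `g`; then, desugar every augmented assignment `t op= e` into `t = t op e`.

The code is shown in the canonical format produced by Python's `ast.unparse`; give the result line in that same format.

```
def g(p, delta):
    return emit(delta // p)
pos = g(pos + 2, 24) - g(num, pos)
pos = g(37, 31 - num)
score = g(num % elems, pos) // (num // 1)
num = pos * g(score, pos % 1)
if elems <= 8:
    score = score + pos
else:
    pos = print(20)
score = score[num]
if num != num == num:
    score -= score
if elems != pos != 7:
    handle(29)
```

Transformed code:
pos = emit(24 // (pos + 2)) - emit(pos // num)
pos = emit((31 - num) // 37)
score = emit(pos // (num % elems)) // (num // 1)
num = pos * emit(pos % 1 // score)
if elems <= 8:
    score = score + pos
else:
    pos = print(20)
score = score[num]
if num != num == num:
    score = score - score
if elems != pos != 7:
    handle(29)

pos = print(20)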